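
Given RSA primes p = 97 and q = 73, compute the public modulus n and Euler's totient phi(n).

Step 1: n = p * q = 97 * 73 = 7081.
Step 2: phi(n) = (p-1)(q-1) = 96 * 72 = 6912.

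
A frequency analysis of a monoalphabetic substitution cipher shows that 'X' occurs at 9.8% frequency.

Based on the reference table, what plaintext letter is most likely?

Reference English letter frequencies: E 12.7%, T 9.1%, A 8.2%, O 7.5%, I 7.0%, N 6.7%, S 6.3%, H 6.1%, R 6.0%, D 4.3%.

Step 1: The observed frequency is 9.8%.
Step 2: Compare with English frequencies:
  E: 12.7% (difference: 2.9%)
  T: 9.1% (difference: 0.7%) <-- closest
  A: 8.2% (difference: 1.6%)
  O: 7.5% (difference: 2.3%)
  I: 7.0% (difference: 2.8%)
  N: 6.7% (difference: 3.1%)
  S: 6.3% (difference: 3.5%)
  H: 6.1% (difference: 3.7%)
  R: 6.0% (difference: 3.8%)
  D: 4.3% (difference: 5.5%)
Step 3: 'X' most likely represents 'T' (frequency 9.1%).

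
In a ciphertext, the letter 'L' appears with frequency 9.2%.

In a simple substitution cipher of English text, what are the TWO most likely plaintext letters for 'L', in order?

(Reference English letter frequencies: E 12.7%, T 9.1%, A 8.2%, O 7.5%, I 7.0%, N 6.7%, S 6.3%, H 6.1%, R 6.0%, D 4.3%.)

Step 1: Observed frequency of 'L' is 9.2%.
Step 2: Compute distances to each reference frequency and sort:
  T (9.1%): difference = 0.1% <-- BEST
  A (8.2%): difference = 1.0% <-- RUNNER-UP
  O (7.5%): difference = 1.7%
  I (7.0%): difference = 2.2%
  N (6.7%): difference = 2.5%
Step 3: Most likely is 'T' (9.1%, diff 0.1%); second most likely is 'A' (8.2%, diff 1.0%).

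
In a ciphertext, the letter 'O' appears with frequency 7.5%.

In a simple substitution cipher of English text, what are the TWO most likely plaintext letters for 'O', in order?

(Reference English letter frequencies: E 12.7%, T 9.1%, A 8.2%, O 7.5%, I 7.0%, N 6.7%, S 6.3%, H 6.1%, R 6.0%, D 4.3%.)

Step 1: Observed frequency of 'O' is 7.5%.
Step 2: Compute distances to each reference frequency and sort:
  O (7.5%): difference = 0.0% <-- BEST
  I (7.0%): difference = 0.5% <-- RUNNER-UP
  A (8.2%): difference = 0.7%
  N (6.7%): difference = 0.8%
  S (6.3%): difference = 1.2%
Step 3: Most likely is 'O' (7.5%, diff 0.0%); second most likely is 'I' (7.0%, diff 0.5%).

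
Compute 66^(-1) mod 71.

Step 1: We need x such that 66 * x = 1 (mod 71).
Step 2: Using the extended Euclidean algorithm or trial:
  66 * 14 = 924 = 13 * 71 + 1.
Step 3: Since 924 mod 71 = 1, the inverse is x = 14.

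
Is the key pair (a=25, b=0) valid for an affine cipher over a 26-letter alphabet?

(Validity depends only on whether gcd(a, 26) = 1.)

Step 1: Compute gcd(25, 26).
Step 2: gcd(25, 26) = 1.
Since gcd = 1, 25 is coprime with 26, so it is a valid key.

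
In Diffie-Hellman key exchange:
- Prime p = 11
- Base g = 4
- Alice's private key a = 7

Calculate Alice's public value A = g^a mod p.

Step 1: A = g^a mod p = 4^7 mod 11.
  4^1 mod 11 = 4
  4^2 mod 11 = (4 * 4) mod 11 = 5
  4^3 mod 11 = (5 * 4) mod 11 = 9
  4^4 mod 11 = (9 * 4) mod 11 = 3
  4^5 mod 11 = (3 * 4) mod 11 = 1
  4^6 mod 11 = (1 * 4) mod 11 = 4
  4^7 mod 11 = (4 * 4) mod 11 = 5
Result: A = 5.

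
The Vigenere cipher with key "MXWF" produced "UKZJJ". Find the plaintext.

Step 1: Extend key: MXWFM
Step 2: Decrypt each letter (c - k) mod 26:
  U(20) - M(12) = (20-12) mod 26 = 8 = I
  K(10) - X(23) = (10-23) mod 26 = 13 = N
  Z(25) - W(22) = (25-22) mod 26 = 3 = D
  J(9) - F(5) = (9-5) mod 26 = 4 = E
  J(9) - M(12) = (9-12) mod 26 = 23 = X
Plaintext: INDEX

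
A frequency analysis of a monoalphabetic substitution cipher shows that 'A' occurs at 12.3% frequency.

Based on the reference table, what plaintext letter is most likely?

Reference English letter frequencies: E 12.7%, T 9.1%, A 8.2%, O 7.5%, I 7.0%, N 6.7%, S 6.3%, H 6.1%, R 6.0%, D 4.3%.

Step 1: The observed frequency is 12.3%.
Step 2: Compare with English frequencies:
  E: 12.7% (difference: 0.4%) <-- closest
  T: 9.1% (difference: 3.2%)
  A: 8.2% (difference: 4.1%)
  O: 7.5% (difference: 4.8%)
  I: 7.0% (difference: 5.3%)
  N: 6.7% (difference: 5.6%)
  S: 6.3% (difference: 6.0%)
  H: 6.1% (difference: 6.2%)
  R: 6.0% (difference: 6.3%)
  D: 4.3% (difference: 8.0%)
Step 3: 'A' most likely represents 'E' (frequency 12.7%).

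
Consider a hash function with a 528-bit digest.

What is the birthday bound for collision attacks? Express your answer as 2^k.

Step 1: The birthday paradox gives collision probability ~50% after sqrt(2^n) = 2^(n/2) hashes.
Step 2: For 528-bit output: 2^(528/2) = 2^264.
Step 3: Approximately 2^264 hash computations needed.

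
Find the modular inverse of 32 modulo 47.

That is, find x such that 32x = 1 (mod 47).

Step 1: We need x such that 32 * x = 1 (mod 47).
Step 2: Using the extended Euclidean algorithm or trial:
  32 * 25 = 800 = 17 * 47 + 1.
Step 3: Since 800 mod 47 = 1, the inverse is x = 25.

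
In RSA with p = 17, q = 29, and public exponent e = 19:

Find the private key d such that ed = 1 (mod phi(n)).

Step 1: n = 17 * 29 = 493.
Step 2: phi(n) = 16 * 28 = 448.
Step 3: Find d such that 19 * d = 1 (mod 448).
Step 4: d = 19^(-1) mod 448 = 283.
Verification: 19 * 283 = 5377 = 12 * 448 + 1.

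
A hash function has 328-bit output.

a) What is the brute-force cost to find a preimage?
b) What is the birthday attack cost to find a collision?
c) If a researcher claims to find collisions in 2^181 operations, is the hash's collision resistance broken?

Step 1: Preimage resistance requires brute-force of 2^328 operations.
Step 2: Collision resistance (birthday bound) = 2^(328/2) = 2^164.
Step 3: The claimed attack costs 2^181 operations.
Step 4: Since 2^181 >= 2^164, the claimed attack is no faster than the generic birthday attack, so this does not break collision resistance.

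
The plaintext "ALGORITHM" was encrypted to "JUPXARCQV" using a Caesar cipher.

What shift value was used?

Step 1: Compare first letters: A (position 0) -> J (position 9).
Step 2: Shift = (9 - 0) mod 26 = 9.
The shift value is 9.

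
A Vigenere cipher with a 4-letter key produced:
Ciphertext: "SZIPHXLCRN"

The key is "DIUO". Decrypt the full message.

Step 1: Key 'DIUO' has length 4. Extended key: DIUODIUODI
Step 2: Decrypt each position:
  S(18) - D(3) = 15 = P
  Z(25) - I(8) = 17 = R
  I(8) - U(20) = 14 = O
  P(15) - O(14) = 1 = B
  H(7) - D(3) = 4 = E
  X(23) - I(8) = 15 = P
  L(11) - U(20) = 17 = R
  C(2) - O(14) = 14 = O
  R(17) - D(3) = 14 = O
  N(13) - I(8) = 5 = F
Plaintext: PROBEPROOF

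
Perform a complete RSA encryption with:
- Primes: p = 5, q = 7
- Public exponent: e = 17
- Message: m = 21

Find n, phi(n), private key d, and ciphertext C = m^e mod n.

Step 1: n = 5 * 7 = 35.
Step 2: phi(n) = (5-1)(7-1) = 4 * 6 = 24.
Step 3: Find d = 17^(-1) mod 24 = 17.
  Verify: 17 * 17 = 289 = 1 (mod 24).
Step 4: C = 21^17 mod 35 = 21.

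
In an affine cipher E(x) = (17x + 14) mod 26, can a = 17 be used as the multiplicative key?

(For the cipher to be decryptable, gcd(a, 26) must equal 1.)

Step 1: Compute gcd(17, 26).
Step 2: gcd(17, 26) = 1.
Since gcd = 1, 17 is coprime with 26, so it is a valid key.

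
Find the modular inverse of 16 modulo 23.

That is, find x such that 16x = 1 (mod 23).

Step 1: We need x such that 16 * x = 1 (mod 23).
Step 2: Using the extended Euclidean algorithm or trial:
  16 * 13 = 208 = 9 * 23 + 1.
Step 3: Since 208 mod 23 = 1, the inverse is x = 13.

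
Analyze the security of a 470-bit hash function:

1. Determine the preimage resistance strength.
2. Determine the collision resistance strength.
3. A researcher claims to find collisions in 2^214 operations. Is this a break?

Step 1: Preimage resistance requires brute-force of 2^470 operations.
Step 2: Collision resistance (birthday bound) = 2^(470/2) = 2^235.
Step 3: The claimed attack costs 2^214 operations.
Step 4: Since 2^214 < 2^235, the claimed attack beats the generic birthday bound, so collision resistance is broken.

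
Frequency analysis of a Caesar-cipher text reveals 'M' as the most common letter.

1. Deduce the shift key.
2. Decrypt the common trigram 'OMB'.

Step 1: In English, 'E' is the most frequent letter (12.7%).
Step 2: The most frequent ciphertext letter is 'M' (position 12).
Step 3: Shift = (12 - 4) mod 26 = 8.
Step 4: Decrypt 'OMB' by shifting back 8:
  O -> G
  M -> E
  B -> T
Step 5: 'OMB' decrypts to 'GET'.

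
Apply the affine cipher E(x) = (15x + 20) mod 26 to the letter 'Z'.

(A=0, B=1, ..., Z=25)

Step 1: Convert 'Z' to number: x = 25.
Step 2: E(25) = (15 * 25 + 20) mod 26 = 395 mod 26 = 5.
Step 3: Convert 5 back to letter: F.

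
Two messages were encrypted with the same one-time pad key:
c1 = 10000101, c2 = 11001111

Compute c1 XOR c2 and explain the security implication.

Step 1: c1 XOR c2 = (m1 XOR k) XOR (m2 XOR k).
Step 2: By XOR associativity/commutativity: = m1 XOR m2 XOR k XOR k = m1 XOR m2.
Step 3: 10000101 XOR 11001111 = 01001010 = 74.
Step 4: The key cancels out! An attacker learns m1 XOR m2 = 74, revealing the relationship between plaintexts.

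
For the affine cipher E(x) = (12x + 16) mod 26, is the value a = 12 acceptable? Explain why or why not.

Step 1: Compute gcd(12, 26).
Step 2: gcd(12, 26) = 2.
Since gcd = 2 != 1, 12 shares a common factor with 26, so it cannot be used.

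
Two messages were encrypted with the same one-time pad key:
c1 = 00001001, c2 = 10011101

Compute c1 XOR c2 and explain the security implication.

Step 1: c1 XOR c2 = (m1 XOR k) XOR (m2 XOR k).
Step 2: By XOR associativity/commutativity: = m1 XOR m2 XOR k XOR k = m1 XOR m2.
Step 3: 00001001 XOR 10011101 = 10010100 = 148.
Step 4: The key cancels out! An attacker learns m1 XOR m2 = 148, revealing the relationship between plaintexts.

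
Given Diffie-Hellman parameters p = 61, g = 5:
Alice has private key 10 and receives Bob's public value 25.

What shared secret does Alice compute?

Step 1: s = B^a mod p = 25^10 mod 61.
  25^1 mod 61 = 25
  25^2 mod 61 = (25 * 25) mod 61 = 15
  25^3 mod 61 = (15 * 25) mod 61 = 9
  25^4 mod 61 = (9 * 25) mod 61 = 42
  25^5 mod 61 = (42 * 25) mod 61 = 13
  25^6 mod 61 = (13 * 25) mod 61 = 20
  25^7 mod 61 = (20 * 25) mod 61 = 12
  25^8 mod 61 = (12 * 25) mod 61 = 56
  25^9 mod 61 = (56 * 25) mod 61 = 58
  25^10 mod 61 = (58 * 25) mod 61 = 47
Result: shared secret = 47.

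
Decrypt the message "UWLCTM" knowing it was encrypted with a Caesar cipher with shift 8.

Step 1: Reverse the shift by subtracting 8 from each letter position.
  U (position 20) -> position (20-8) mod 26 = 12 -> M
  W (position 22) -> position (22-8) mod 26 = 14 -> O
  L (position 11) -> position (11-8) mod 26 = 3 -> D
  C (position 2) -> position (2-8) mod 26 = 20 -> U
  T (position 19) -> position (19-8) mod 26 = 11 -> L
  M (position 12) -> position (12-8) mod 26 = 4 -> E
Decrypted message: MODULE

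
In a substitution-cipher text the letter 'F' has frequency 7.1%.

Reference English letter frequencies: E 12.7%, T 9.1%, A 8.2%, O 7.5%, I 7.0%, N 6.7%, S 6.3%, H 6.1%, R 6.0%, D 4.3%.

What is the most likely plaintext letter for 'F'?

Step 1: The observed frequency is 7.1%.
Step 2: Compare with English frequencies:
  E: 12.7% (difference: 5.6%)
  T: 9.1% (difference: 2.0%)
  A: 8.2% (difference: 1.1%)
  O: 7.5% (difference: 0.4%)
  I: 7.0% (difference: 0.1%) <-- closest
  N: 6.7% (difference: 0.4%)
  S: 6.3% (difference: 0.8%)
  H: 6.1% (difference: 1.0%)
  R: 6.0% (difference: 1.1%)
  D: 4.3% (difference: 2.8%)
Step 3: 'F' most likely represents 'I' (frequency 7.0%).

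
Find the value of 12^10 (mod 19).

Step 1: Compute 12^10 mod 19 step by step, reducing modulo 19 at each step.
  12^1 mod 19 = 12
  12^2 mod 19 = (12 * 12) mod 19 = 11
  12^3 mod 19 = (11 * 12) mod 19 = 18
  12^4 mod 19 = (18 * 12) mod 19 = 7
  12^5 mod 19 = (7 * 12) mod 19 = 8
  12^6 mod 19 = (8 * 12) mod 19 = 1
  12^7 mod 19 = (1 * 12) mod 19 = 12
  12^8 mod 19 = (12 * 12) mod 19 = 11
  12^9 mod 19 = (11 * 12) mod 19 = 18
  12^10 mod 19 = (18 * 12) mod 19 = 7
Step 2: Result = 7.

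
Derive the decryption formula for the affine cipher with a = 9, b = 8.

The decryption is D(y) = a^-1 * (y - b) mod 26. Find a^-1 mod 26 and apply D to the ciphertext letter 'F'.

Step 1: Find a^-1, the modular inverse of 9 mod 26.
Step 2: We need 9 * a^-1 = 1 (mod 26).
Step 3: 9 * 3 = 27 = 1 * 26 + 1, so a^-1 = 3.
Step 4: D(y) = 3(y - 8) mod 26.
Step 5: Apply to 'F' (y = 5): D(5) = 3 * (5 - 8) mod 26 = 3 * -3 mod 26 = 17 -> 'R'.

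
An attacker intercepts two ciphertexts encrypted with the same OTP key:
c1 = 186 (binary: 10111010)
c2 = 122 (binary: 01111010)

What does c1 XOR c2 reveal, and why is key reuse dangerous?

Step 1: c1 XOR c2 = (m1 XOR k) XOR (m2 XOR k).
Step 2: By XOR associativity/commutativity: = m1 XOR m2 XOR k XOR k = m1 XOR m2.
Step 3: 10111010 XOR 01111010 = 11000000 = 192.
Step 4: The key cancels out! An attacker learns m1 XOR m2 = 192, revealing the relationship between plaintexts.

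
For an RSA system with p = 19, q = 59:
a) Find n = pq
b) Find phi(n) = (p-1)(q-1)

Step 1: n = p * q = 19 * 59 = 1121.
Step 2: phi(n) = (p-1)(q-1) = 18 * 58 = 1044.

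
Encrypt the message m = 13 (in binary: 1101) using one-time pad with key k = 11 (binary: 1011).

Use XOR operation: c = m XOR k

Step 1: Write out the XOR operation bit by bit:
  Message: 1101
  Key:     1011
  XOR:     0110
Step 2: Convert to decimal: 0110 = 6.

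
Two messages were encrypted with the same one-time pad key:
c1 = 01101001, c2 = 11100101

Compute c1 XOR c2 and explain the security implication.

Step 1: c1 XOR c2 = (m1 XOR k) XOR (m2 XOR k).
Step 2: By XOR associativity/commutativity: = m1 XOR m2 XOR k XOR k = m1 XOR m2.
Step 3: 01101001 XOR 11100101 = 10001100 = 140.
Step 4: The key cancels out! An attacker learns m1 XOR m2 = 140, revealing the relationship between plaintexts.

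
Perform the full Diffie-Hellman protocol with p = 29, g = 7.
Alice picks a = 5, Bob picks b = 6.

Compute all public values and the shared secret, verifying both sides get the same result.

Step 1: A = g^a mod p = 7^5 mod 29 = 16.
Step 2: B = g^b mod p = 7^6 mod 29 = 25.
Step 3: Alice computes s = B^a mod p = 25^5 mod 29 = 20.
Step 4: Bob computes s = A^b mod p = 16^6 mod 29 = 20.
Both sides agree: shared secret = 20.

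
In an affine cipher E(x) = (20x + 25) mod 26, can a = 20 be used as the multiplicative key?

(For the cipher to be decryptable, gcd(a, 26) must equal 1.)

Step 1: Compute gcd(20, 26).
Step 2: gcd(20, 26) = 2.
Since gcd = 2 != 1, 20 shares a common factor with 26, so it cannot be used.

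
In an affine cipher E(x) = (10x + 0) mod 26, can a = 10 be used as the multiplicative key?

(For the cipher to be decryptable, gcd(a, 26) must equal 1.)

Step 1: Compute gcd(10, 26).
Step 2: gcd(10, 26) = 2.
Since gcd = 2 != 1, 10 shares a common factor with 26, so it cannot be used.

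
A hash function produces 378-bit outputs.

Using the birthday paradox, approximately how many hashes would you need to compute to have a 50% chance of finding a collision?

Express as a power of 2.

Step 1: The birthday paradox gives collision probability ~50% after sqrt(2^n) = 2^(n/2) hashes.
Step 2: For 378-bit output: 2^(378/2) = 2^189.
Step 3: Approximately 2^189 hash computations needed.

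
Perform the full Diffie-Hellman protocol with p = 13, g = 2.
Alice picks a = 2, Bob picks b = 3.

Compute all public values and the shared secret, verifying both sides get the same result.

Step 1: A = g^a mod p = 2^2 mod 13 = 4.
Step 2: B = g^b mod p = 2^3 mod 13 = 8.
Step 3: Alice computes s = B^a mod p = 8^2 mod 13 = 12.
Step 4: Bob computes s = A^b mod p = 4^3 mod 13 = 12.
Both sides agree: shared secret = 12.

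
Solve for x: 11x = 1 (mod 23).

Step 1: We need x such that 11 * x = 1 (mod 23).
Step 2: Using the extended Euclidean algorithm or trial:
  11 * 21 = 231 = 10 * 23 + 1.
Step 3: Since 231 mod 23 = 1, the inverse is x = 21.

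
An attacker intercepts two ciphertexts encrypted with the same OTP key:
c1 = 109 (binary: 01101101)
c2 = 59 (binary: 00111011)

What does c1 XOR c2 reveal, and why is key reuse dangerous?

Step 1: c1 XOR c2 = (m1 XOR k) XOR (m2 XOR k).
Step 2: By XOR associativity/commutativity: = m1 XOR m2 XOR k XOR k = m1 XOR m2.
Step 3: 01101101 XOR 00111011 = 01010110 = 86.
Step 4: The key cancels out! An attacker learns m1 XOR m2 = 86, revealing the relationship between plaintexts.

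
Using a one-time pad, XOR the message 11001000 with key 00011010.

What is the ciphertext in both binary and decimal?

Step 1: Write out the XOR operation bit by bit:
  Message: 11001000
  Key:     00011010
  XOR:     11010010
Step 2: Convert to decimal: 11010010 = 210.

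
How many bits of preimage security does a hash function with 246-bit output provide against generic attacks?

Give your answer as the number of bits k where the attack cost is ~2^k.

Step 1: The hash has a 246-bit output.
Step 2: Preimage resistance means: given a digest h(x), it should be infeasible to find any input that hashes to it.
With a 246-bit output there are 2^246 possible digests, so a generic brute-force preimage search costs about 2^246 evaluations.
Step 3: Security level = 246 bits.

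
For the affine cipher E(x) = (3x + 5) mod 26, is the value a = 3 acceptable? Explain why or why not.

Step 1: Compute gcd(3, 26).
Step 2: gcd(3, 26) = 1.
Since gcd = 1, 3 is coprime with 26, so it is a valid key.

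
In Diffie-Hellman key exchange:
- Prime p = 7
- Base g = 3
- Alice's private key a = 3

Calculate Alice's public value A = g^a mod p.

Step 1: A = g^a mod p = 3^3 mod 7.
  3^1 mod 7 = 3
  3^2 mod 7 = (3 * 3) mod 7 = 2
  3^3 mod 7 = (2 * 3) mod 7 = 6
Result: A = 6.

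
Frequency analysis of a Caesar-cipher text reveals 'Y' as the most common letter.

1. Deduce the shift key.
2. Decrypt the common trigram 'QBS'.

Step 1: In English, 'E' is the most frequent letter (12.7%).
Step 2: The most frequent ciphertext letter is 'Y' (position 24).
Step 3: Shift = (24 - 4) mod 26 = 20.
Step 4: Decrypt 'QBS' by shifting back 20:
  Q -> W
  B -> H
  S -> Y
Step 5: 'QBS' decrypts to 'WHY'.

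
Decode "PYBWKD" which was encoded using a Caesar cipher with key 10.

Step 1: Reverse the shift by subtracting 10 from each letter position.
  P (position 15) -> position (15-10) mod 26 = 5 -> F
  Y (position 24) -> position (24-10) mod 26 = 14 -> O
  B (position 1) -> position (1-10) mod 26 = 17 -> R
  W (position 22) -> position (22-10) mod 26 = 12 -> M
  K (position 10) -> position (10-10) mod 26 = 0 -> A
  D (position 3) -> position (3-10) mod 26 = 19 -> T
Decrypted message: FORMAT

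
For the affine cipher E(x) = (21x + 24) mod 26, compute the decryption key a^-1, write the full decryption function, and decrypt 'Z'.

Step 1: Find a^-1, the modular inverse of 21 mod 26.
Step 2: We need 21 * a^-1 = 1 (mod 26).
Step 3: 21 * 5 = 105 = 4 * 26 + 1, so a^-1 = 5.
Step 4: D(y) = 5(y - 24) mod 26.
Step 5: Apply to 'Z' (y = 25): D(25) = 5 * (25 - 24) mod 26 = 5 * 1 mod 26 = 5 -> 'F'.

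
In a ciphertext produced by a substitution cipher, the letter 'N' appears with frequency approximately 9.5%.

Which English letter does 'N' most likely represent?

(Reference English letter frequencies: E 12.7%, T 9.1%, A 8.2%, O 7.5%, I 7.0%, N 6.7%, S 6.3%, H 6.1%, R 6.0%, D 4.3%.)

Step 1: The observed frequency is 9.5%.
Step 2: Compare with English frequencies:
  E: 12.7% (difference: 3.2%)
  T: 9.1% (difference: 0.4%) <-- closest
  A: 8.2% (difference: 1.3%)
  O: 7.5% (difference: 2.0%)
  I: 7.0% (difference: 2.5%)
  N: 6.7% (difference: 2.8%)
  S: 6.3% (difference: 3.2%)
  H: 6.1% (difference: 3.4%)
  R: 6.0% (difference: 3.5%)
  D: 4.3% (difference: 5.2%)
Step 3: 'N' most likely represents 'T' (frequency 9.1%).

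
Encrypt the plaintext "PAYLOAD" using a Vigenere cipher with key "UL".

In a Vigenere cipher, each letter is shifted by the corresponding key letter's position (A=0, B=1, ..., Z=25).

Step 1: Repeat key to match plaintext length:
  Plaintext: PAYLOAD
  Key:       ULULULU
Step 2: Encrypt each letter:
  P(15) + U(20) = (15+20) mod 26 = 9 = J
  A(0) + L(11) = (0+11) mod 26 = 11 = L
  Y(24) + U(20) = (24+20) mod 26 = 18 = S
  L(11) + L(11) = (11+11) mod 26 = 22 = W
  O(14) + U(20) = (14+20) mod 26 = 8 = I
  A(0) + L(11) = (0+11) mod 26 = 11 = L
  D(3) + U(20) = (3+20) mod 26 = 23 = X
Ciphertext: JLSWILX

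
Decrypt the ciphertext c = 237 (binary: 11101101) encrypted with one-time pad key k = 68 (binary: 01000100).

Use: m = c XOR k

Step 1: XOR ciphertext with key:
  Ciphertext: 11101101
  Key:        01000100
  XOR:        10101001
Step 2: Plaintext = 10101001 = 169 in decimal.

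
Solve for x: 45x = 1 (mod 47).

Step 1: We need x such that 45 * x = 1 (mod 47).
Step 2: Using the extended Euclidean algorithm or trial:
  45 * 23 = 1035 = 22 * 47 + 1.
Step 3: Since 1035 mod 47 = 1, the inverse is x = 23.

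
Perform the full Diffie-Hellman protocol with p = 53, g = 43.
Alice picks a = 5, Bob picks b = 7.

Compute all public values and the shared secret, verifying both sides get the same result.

Step 1: A = g^a mod p = 43^5 mod 53 = 11.
Step 2: B = g^b mod p = 43^7 mod 53 = 40.
Step 3: Alice computes s = B^a mod p = 40^5 mod 53 = 25.
Step 4: Bob computes s = A^b mod p = 11^7 mod 53 = 25.
Both sides agree: shared secret = 25.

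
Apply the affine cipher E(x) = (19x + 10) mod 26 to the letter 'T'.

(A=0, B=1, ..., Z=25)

Step 1: Convert 'T' to number: x = 19.
Step 2: E(19) = (19 * 19 + 10) mod 26 = 371 mod 26 = 7.
Step 3: Convert 7 back to letter: H.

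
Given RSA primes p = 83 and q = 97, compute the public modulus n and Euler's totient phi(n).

Step 1: n = p * q = 83 * 97 = 8051.
Step 2: phi(n) = (p-1)(q-1) = 82 * 96 = 7872.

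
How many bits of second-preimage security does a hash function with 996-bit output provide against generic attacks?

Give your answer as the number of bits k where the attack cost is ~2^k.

Step 1: The hash has a 996-bit output.
Step 2: Second-preimage resistance means: given a specific input x, it should be infeasible to find a different y with h(y) = h(x).
With a 996-bit output, a generic search for a second preimage costs about 2^996 evaluations (each trial matches the fixed target with probability 2^-996).
Step 3: Security level = 996 bits.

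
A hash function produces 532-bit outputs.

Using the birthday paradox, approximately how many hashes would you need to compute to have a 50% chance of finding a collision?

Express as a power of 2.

Step 1: The birthday paradox gives collision probability ~50% after sqrt(2^n) = 2^(n/2) hashes.
Step 2: For 532-bit output: 2^(532/2) = 2^266.
Step 3: Approximately 2^266 hash computations needed.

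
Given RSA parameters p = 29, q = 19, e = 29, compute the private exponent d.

Step 1: n = 29 * 19 = 551.
Step 2: phi(n) = 28 * 18 = 504.
Step 3: Find d such that 29 * d = 1 (mod 504).
Step 4: d = 29^(-1) mod 504 = 365.
Verification: 29 * 365 = 10585 = 21 * 504 + 1.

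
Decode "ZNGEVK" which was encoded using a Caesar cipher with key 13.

Step 1: Reverse the shift by subtracting 13 from each letter position.
  Z (position 25) -> position (25-13) mod 26 = 12 -> M
  N (position 13) -> position (13-13) mod 26 = 0 -> A
  G (position 6) -> position (6-13) mod 26 = 19 -> T
  E (position 4) -> position (4-13) mod 26 = 17 -> R
  V (position 21) -> position (21-13) mod 26 = 8 -> I
  K (position 10) -> position (10-13) mod 26 = 23 -> X
Decrypted message: MATRIX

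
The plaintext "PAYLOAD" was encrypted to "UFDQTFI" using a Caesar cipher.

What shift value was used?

Step 1: Compare first letters: P (position 15) -> U (position 20).
Step 2: Shift = (20 - 15) mod 26 = 5.
The shift value is 5.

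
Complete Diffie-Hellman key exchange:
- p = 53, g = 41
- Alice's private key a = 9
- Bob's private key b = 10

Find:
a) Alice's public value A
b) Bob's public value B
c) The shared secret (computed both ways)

Step 1: A = g^a mod p = 41^9 mod 53 = 39.
Step 2: B = g^b mod p = 41^10 mod 53 = 9.
Step 3: Alice computes s = B^a mod p = 9^9 mod 53 = 29.
Step 4: Bob computes s = A^b mod p = 39^10 mod 53 = 29.
Both sides agree: shared secret = 29.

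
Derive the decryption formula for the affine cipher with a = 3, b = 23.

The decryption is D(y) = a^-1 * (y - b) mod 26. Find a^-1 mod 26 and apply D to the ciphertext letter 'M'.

Step 1: Find a^-1, the modular inverse of 3 mod 26.
Step 2: We need 3 * a^-1 = 1 (mod 26).
Step 3: 3 * 9 = 27 = 1 * 26 + 1, so a^-1 = 9.
Step 4: D(y) = 9(y - 23) mod 26.
Step 5: Apply to 'M' (y = 12): D(12) = 9 * (12 - 23) mod 26 = 9 * -11 mod 26 = 5 -> 'F'.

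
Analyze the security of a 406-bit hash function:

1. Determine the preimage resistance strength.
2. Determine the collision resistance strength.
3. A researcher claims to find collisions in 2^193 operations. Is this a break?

Step 1: Preimage resistance requires brute-force of 2^406 operations.
Step 2: Collision resistance (birthday bound) = 2^(406/2) = 2^203.
Step 3: The claimed attack costs 2^193 operations.
Step 4: Since 2^193 < 2^203, the claimed attack beats the generic birthday bound, so collision resistance is broken.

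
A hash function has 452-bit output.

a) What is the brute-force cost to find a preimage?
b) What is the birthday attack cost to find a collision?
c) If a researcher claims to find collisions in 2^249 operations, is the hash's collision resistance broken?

Step 1: Preimage resistance requires brute-force of 2^452 operations.
Step 2: Collision resistance (birthday bound) = 2^(452/2) = 2^226.
Step 3: The claimed attack costs 2^249 operations.
Step 4: Since 2^249 >= 2^226, the claimed attack is no faster than the generic birthday attack, so this does not break collision resistance.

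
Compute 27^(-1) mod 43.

Step 1: We need x such that 27 * x = 1 (mod 43).
Step 2: Using the extended Euclidean algorithm or trial:
  27 * 8 = 216 = 5 * 43 + 1.
Step 3: Since 216 mod 43 = 1, the inverse is x = 8.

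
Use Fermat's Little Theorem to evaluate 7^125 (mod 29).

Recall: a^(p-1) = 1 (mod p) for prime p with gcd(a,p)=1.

Step 1: Since 29 is prime, by Fermat's Little Theorem: 7^28 = 1 (mod 29).
Step 2: Reduce exponent: 125 mod 28 = 13.
Step 3: So 7^125 = 7^13 (mod 29).
Step 4: 7^13 mod 29 = 25.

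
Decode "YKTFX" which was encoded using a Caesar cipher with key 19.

Step 1: Reverse the shift by subtracting 19 from each letter position.
  Y (position 24) -> position (24-19) mod 26 = 5 -> F
  K (position 10) -> position (10-19) mod 26 = 17 -> R
  T (position 19) -> position (19-19) mod 26 = 0 -> A
  F (position 5) -> position (5-19) mod 26 = 12 -> M
  X (position 23) -> position (23-19) mod 26 = 4 -> E
Decrypted message: FRAME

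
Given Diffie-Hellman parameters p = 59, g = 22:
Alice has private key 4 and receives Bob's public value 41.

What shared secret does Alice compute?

Step 1: s = B^a mod p = 41^4 mod 59.
  41^1 mod 59 = 41
  41^2 mod 59 = (41 * 41) mod 59 = 29
  41^3 mod 59 = (29 * 41) mod 59 = 9
  41^4 mod 59 = (9 * 41) mod 59 = 15
Result: shared secret = 15.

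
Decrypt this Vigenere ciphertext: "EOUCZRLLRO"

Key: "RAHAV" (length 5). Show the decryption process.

Step 1: Key 'RAHAV' has length 5. Extended key: RAHAVRAHAV
Step 2: Decrypt each position:
  E(4) - R(17) = 13 = N
  O(14) - A(0) = 14 = O
  U(20) - H(7) = 13 = N
  C(2) - A(0) = 2 = C
  Z(25) - V(21) = 4 = E
  R(17) - R(17) = 0 = A
  L(11) - A(0) = 11 = L
  L(11) - H(7) = 4 = E
  R(17) - A(0) = 17 = R
  O(14) - V(21) = 19 = T
Plaintext: NONCEALERT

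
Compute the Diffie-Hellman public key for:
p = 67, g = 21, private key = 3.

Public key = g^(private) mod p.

Step 1: A = g^a mod p = 21^3 mod 67.
  21^1 mod 67 = 21
  21^2 mod 67 = (21 * 21) mod 67 = 39
  21^3 mod 67 = (39 * 21) mod 67 = 15
Result: A = 15.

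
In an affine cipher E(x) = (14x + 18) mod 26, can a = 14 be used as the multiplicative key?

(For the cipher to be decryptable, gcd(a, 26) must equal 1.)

Step 1: Compute gcd(14, 26).
Step 2: gcd(14, 26) = 2.
Since gcd = 2 != 1, 14 shares a common factor with 26, so it cannot be used.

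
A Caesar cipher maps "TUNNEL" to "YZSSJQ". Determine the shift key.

Step 1: Compare first letters: T (position 19) -> Y (position 24).
Step 2: Shift = (24 - 19) mod 26 = 5.
The shift value is 5.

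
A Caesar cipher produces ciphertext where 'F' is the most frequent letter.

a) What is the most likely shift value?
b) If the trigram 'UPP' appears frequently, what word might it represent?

Step 1: In English, 'E' is the most frequent letter (12.7%).
Step 2: The most frequent ciphertext letter is 'F' (position 5).
Step 3: Shift = (5 - 4) mod 26 = 1.
Step 4: Decrypt 'UPP' by shifting back 1:
  U -> T
  P -> O
  P -> O
Step 5: 'UPP' decrypts to 'TOO'.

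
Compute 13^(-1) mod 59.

Step 1: We need x such that 13 * x = 1 (mod 59).
Step 2: Using the extended Euclidean algorithm or trial:
  13 * 50 = 650 = 11 * 59 + 1.
Step 3: Since 650 mod 59 = 1, the inverse is x = 50.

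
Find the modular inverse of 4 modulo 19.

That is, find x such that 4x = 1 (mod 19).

Step 1: We need x such that 4 * x = 1 (mod 19).
Step 2: Using the extended Euclidean algorithm or trial:
  4 * 5 = 20 = 1 * 19 + 1.
Step 3: Since 20 mod 19 = 1, the inverse is x = 5.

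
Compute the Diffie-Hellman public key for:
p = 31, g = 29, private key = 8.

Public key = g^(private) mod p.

Step 1: A = g^a mod p = 29^8 mod 31.
  29^1 mod 31 = 29
  29^2 mod 31 = (29 * 29) mod 31 = 4
  29^3 mod 31 = (4 * 29) mod 31 = 23
  29^4 mod 31 = (23 * 29) mod 31 = 16
  29^5 mod 31 = (16 * 29) mod 31 = 30
  29^6 mod 31 = (30 * 29) mod 31 = 2
  29^7 mod 31 = (2 * 29) mod 31 = 27
  29^8 mod 31 = (27 * 29) mod 31 = 8
Result: A = 8.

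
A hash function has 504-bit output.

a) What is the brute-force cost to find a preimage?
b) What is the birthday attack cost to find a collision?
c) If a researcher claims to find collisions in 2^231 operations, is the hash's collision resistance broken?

Step 1: Preimage resistance requires brute-force of 2^504 operations.
Step 2: Collision resistance (birthday bound) = 2^(504/2) = 2^252.
Step 3: The claimed attack costs 2^231 operations.
Step 4: Since 2^231 < 2^252, the claimed attack beats the generic birthday bound, so collision resistance is broken.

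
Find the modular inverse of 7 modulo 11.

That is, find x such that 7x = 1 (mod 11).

Step 1: We need x such that 7 * x = 1 (mod 11).
Step 2: Using the extended Euclidean algorithm or trial:
  7 * 8 = 56 = 5 * 11 + 1.
Step 3: Since 56 mod 11 = 1, the inverse is x = 8.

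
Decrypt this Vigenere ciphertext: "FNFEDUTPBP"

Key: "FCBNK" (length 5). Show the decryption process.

Step 1: Key 'FCBNK' has length 5. Extended key: FCBNKFCBNK
Step 2: Decrypt each position:
  F(5) - F(5) = 0 = A
  N(13) - C(2) = 11 = L
  F(5) - B(1) = 4 = E
  E(4) - N(13) = 17 = R
  D(3) - K(10) = 19 = T
  U(20) - F(5) = 15 = P
  T(19) - C(2) = 17 = R
  P(15) - B(1) = 14 = O
  B(1) - N(13) = 14 = O
  P(15) - K(10) = 5 = F
Plaintext: ALERTPROOF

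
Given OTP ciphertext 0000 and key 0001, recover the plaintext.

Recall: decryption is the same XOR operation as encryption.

Step 1: XOR ciphertext with key:
  Ciphertext: 0000
  Key:        0001
  XOR:        0001
Step 2: Plaintext = 0001 = 1 in decimal.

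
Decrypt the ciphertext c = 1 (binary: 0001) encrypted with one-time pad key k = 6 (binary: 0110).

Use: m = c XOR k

Step 1: XOR ciphertext with key:
  Ciphertext: 0001
  Key:        0110
  XOR:        0111
Step 2: Plaintext = 0111 = 7 in decimal.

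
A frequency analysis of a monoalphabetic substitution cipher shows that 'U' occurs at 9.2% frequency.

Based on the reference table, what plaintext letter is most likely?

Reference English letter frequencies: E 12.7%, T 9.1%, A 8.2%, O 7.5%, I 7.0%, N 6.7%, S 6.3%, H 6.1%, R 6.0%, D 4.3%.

Step 1: The observed frequency is 9.2%.
Step 2: Compare with English frequencies:
  E: 12.7% (difference: 3.5%)
  T: 9.1% (difference: 0.1%) <-- closest
  A: 8.2% (difference: 1.0%)
  O: 7.5% (difference: 1.7%)
  I: 7.0% (difference: 2.2%)
  N: 6.7% (difference: 2.5%)
  S: 6.3% (difference: 2.9%)
  H: 6.1% (difference: 3.1%)
  R: 6.0% (difference: 3.2%)
  D: 4.3% (difference: 4.9%)
Step 3: 'U' most likely represents 'T' (frequency 9.1%).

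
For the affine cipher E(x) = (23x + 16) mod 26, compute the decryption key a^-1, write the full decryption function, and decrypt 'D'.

Step 1: Find a^-1, the modular inverse of 23 mod 26.
Step 2: We need 23 * a^-1 = 1 (mod 26).
Step 3: 23 * 17 = 391 = 15 * 26 + 1, so a^-1 = 17.
Step 4: D(y) = 17(y - 16) mod 26.
Step 5: Apply to 'D' (y = 3): D(3) = 17 * (3 - 16) mod 26 = 17 * -13 mod 26 = 13 -> 'N'.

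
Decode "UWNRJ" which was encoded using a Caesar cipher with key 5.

Step 1: Reverse the shift by subtracting 5 from each letter position.
  U (position 20) -> position (20-5) mod 26 = 15 -> P
  W (position 22) -> position (22-5) mod 26 = 17 -> R
  N (position 13) -> position (13-5) mod 26 = 8 -> I
  R (position 17) -> position (17-5) mod 26 = 12 -> M
  J (position 9) -> position (9-5) mod 26 = 4 -> E
Decrypted message: PRIME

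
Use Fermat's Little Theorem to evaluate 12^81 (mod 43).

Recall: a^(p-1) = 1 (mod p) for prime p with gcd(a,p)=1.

Step 1: Since 43 is prime, by Fermat's Little Theorem: 12^42 = 1 (mod 43).
Step 2: Reduce exponent: 81 mod 42 = 39.
Step 3: So 12^81 = 12^39 (mod 43).
Step 4: 12^39 mod 43 = 27.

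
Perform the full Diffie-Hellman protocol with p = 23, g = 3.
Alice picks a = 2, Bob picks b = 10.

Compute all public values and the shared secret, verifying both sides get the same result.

Step 1: A = g^a mod p = 3^2 mod 23 = 9.
Step 2: B = g^b mod p = 3^10 mod 23 = 8.
Step 3: Alice computes s = B^a mod p = 8^2 mod 23 = 18.
Step 4: Bob computes s = A^b mod p = 9^10 mod 23 = 18.
Both sides agree: shared secret = 18.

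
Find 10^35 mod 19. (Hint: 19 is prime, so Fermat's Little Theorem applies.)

Step 1: Since 19 is prime, by Fermat's Little Theorem: 10^18 = 1 (mod 19).
Step 2: Reduce exponent: 35 mod 18 = 17.
Step 3: So 10^35 = 10^17 (mod 19).
Step 4: 10^17 mod 19 = 2.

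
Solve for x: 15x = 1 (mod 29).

Step 1: We need x such that 15 * x = 1 (mod 29).
Step 2: Using the extended Euclidean algorithm or trial:
  15 * 2 = 30 = 1 * 29 + 1.
Step 3: Since 30 mod 29 = 1, the inverse is x = 2.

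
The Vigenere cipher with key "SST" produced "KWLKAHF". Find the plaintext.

Step 1: Extend key: SSTSSTS
Step 2: Decrypt each letter (c - k) mod 26:
  K(10) - S(18) = (10-18) mod 26 = 18 = S
  W(22) - S(18) = (22-18) mod 26 = 4 = E
  L(11) - T(19) = (11-19) mod 26 = 18 = S
  K(10) - S(18) = (10-18) mod 26 = 18 = S
  A(0) - S(18) = (0-18) mod 26 = 8 = I
  H(7) - T(19) = (7-19) mod 26 = 14 = O
  F(5) - S(18) = (5-18) mod 26 = 13 = N
Plaintext: SESSION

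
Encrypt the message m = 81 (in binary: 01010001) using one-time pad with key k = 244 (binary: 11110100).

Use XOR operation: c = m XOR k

Step 1: Write out the XOR operation bit by bit:
  Message: 01010001
  Key:     11110100
  XOR:     10100101
Step 2: Convert to decimal: 10100101 = 165.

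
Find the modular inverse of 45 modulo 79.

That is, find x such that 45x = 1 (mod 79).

Step 1: We need x such that 45 * x = 1 (mod 79).
Step 2: Using the extended Euclidean algorithm or trial:
  45 * 72 = 3240 = 41 * 79 + 1.
Step 3: Since 3240 mod 79 = 1, the inverse is x = 72.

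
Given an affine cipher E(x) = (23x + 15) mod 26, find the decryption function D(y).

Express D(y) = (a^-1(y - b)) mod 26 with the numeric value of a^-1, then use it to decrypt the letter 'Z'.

Step 1: Find a^-1, the modular inverse of 23 mod 26.
Step 2: We need 23 * a^-1 = 1 (mod 26).
Step 3: 23 * 17 = 391 = 15 * 26 + 1, so a^-1 = 17.
Step 4: D(y) = 17(y - 15) mod 26.
Step 5: Apply to 'Z' (y = 25): D(25) = 17 * (25 - 15) mod 26 = 17 * 10 mod 26 = 14 -> 'O'.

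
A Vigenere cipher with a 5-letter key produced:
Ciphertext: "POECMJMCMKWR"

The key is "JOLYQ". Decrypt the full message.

Step 1: Key 'JOLYQ' has length 5. Extended key: JOLYQJOLYQJO
Step 2: Decrypt each position:
  P(15) - J(9) = 6 = G
  O(14) - O(14) = 0 = A
  E(4) - L(11) = 19 = T
  C(2) - Y(24) = 4 = E
  M(12) - Q(16) = 22 = W
  J(9) - J(9) = 0 = A
  M(12) - O(14) = 24 = Y
  C(2) - L(11) = 17 = R
  M(12) - Y(24) = 14 = O
  K(10) - Q(16) = 20 = U
  W(22) - J(9) = 13 = N
  R(17) - O(14) = 3 = D
Plaintext: GATEWAYROUND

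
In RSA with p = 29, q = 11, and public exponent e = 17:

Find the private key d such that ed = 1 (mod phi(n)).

Step 1: n = 29 * 11 = 319.
Step 2: phi(n) = 28 * 10 = 280.
Step 3: Find d such that 17 * d = 1 (mod 280).
Step 4: d = 17^(-1) mod 280 = 33.
Verification: 17 * 33 = 561 = 2 * 280 + 1.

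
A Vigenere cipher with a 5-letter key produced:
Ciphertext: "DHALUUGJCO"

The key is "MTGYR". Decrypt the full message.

Step 1: Key 'MTGYR' has length 5. Extended key: MTGYRMTGYR
Step 2: Decrypt each position:
  D(3) - M(12) = 17 = R
  H(7) - T(19) = 14 = O
  A(0) - G(6) = 20 = U
  L(11) - Y(24) = 13 = N
  U(20) - R(17) = 3 = D
  U(20) - M(12) = 8 = I
  G(6) - T(19) = 13 = N
  J(9) - G(6) = 3 = D
  C(2) - Y(24) = 4 = E
  O(14) - R(17) = 23 = X
Plaintext: ROUNDINDEX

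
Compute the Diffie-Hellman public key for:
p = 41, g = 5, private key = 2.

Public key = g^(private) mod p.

Step 1: A = g^a mod p = 5^2 mod 41.
  5^1 mod 41 = 5
  5^2 mod 41 = (5 * 5) mod 41 = 25
Result: A = 25.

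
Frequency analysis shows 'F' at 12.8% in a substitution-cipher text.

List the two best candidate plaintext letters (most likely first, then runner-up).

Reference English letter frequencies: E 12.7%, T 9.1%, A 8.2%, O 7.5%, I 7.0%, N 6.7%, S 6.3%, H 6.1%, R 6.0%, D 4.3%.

Step 1: Observed frequency of 'F' is 12.8%.
Step 2: Compute distances to each reference frequency and sort:
  E (12.7%): difference = 0.1% <-- BEST
  T (9.1%): difference = 3.7% <-- RUNNER-UP
  A (8.2%): difference = 4.6%
  O (7.5%): difference = 5.3%
  I (7.0%): difference = 5.8%
Step 3: Most likely is 'E' (12.7%, diff 0.1%); second most likely is 'T' (9.1%, diff 3.7%).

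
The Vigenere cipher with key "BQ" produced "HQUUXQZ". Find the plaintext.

Step 1: Extend key: BQBQBQB
Step 2: Decrypt each letter (c - k) mod 26:
  H(7) - B(1) = (7-1) mod 26 = 6 = G
  Q(16) - Q(16) = (16-16) mod 26 = 0 = A
  U(20) - B(1) = (20-1) mod 26 = 19 = T
  U(20) - Q(16) = (20-16) mod 26 = 4 = E
  X(23) - B(1) = (23-1) mod 26 = 22 = W
  Q(16) - Q(16) = (16-16) mod 26 = 0 = A
  Z(25) - B(1) = (25-1) mod 26 = 24 = Y
Plaintext: GATEWAY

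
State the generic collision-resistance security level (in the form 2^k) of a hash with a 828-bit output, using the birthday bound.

Step 1: The birthday paradox gives collision probability ~50% after sqrt(2^n) = 2^(n/2) hashes.
Step 2: For 828-bit output: 2^(828/2) = 2^414.
Step 3: Approximately 2^414 hash computations needed.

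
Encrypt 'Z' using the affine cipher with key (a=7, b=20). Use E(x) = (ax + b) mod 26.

Step 1: Convert 'Z' to number: x = 25.
Step 2: E(25) = (7 * 25 + 20) mod 26 = 195 mod 26 = 13.
Step 3: Convert 13 back to letter: N.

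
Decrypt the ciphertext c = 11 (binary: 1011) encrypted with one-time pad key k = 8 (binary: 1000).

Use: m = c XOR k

Step 1: XOR ciphertext with key:
  Ciphertext: 1011
  Key:        1000
  XOR:        0011
Step 2: Plaintext = 0011 = 3 in decimal.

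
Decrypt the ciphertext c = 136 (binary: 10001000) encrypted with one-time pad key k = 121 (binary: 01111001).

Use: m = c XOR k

Step 1: XOR ciphertext with key:
  Ciphertext: 10001000
  Key:        01111001
  XOR:        11110001
Step 2: Plaintext = 11110001 = 241 in decimal.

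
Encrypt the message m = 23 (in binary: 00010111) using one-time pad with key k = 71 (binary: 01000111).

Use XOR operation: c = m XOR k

Step 1: Write out the XOR operation bit by bit:
  Message: 00010111
  Key:     01000111
  XOR:     01010000
Step 2: Convert to decimal: 01010000 = 80.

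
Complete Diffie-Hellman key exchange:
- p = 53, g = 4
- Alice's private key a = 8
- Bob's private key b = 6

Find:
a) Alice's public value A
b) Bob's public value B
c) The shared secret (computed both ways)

Step 1: A = g^a mod p = 4^8 mod 53 = 28.
Step 2: B = g^b mod p = 4^6 mod 53 = 15.
Step 3: Alice computes s = B^a mod p = 15^8 mod 53 = 47.
Step 4: Bob computes s = A^b mod p = 28^6 mod 53 = 47.
Both sides agree: shared secret = 47.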